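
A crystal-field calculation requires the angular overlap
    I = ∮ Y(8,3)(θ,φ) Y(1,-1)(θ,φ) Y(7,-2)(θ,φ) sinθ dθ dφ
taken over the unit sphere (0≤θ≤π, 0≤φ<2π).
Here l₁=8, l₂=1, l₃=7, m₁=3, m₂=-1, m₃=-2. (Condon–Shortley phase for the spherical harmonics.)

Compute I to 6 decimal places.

-0.226917

Checks pass: Σm=0; 16 even; l₃=7∈[7,9].
(2·8+1)(2·1+1)(2·7+1) = 765
Δ: 2! 14! 0! / 17! → 1/2040
sum: t=1:−1/25401600 = -1/25401600
3j²(8 1 7; 0 0 0) = Δ·Π!·Σ² = 8/255  (sign +1)
sum: t=0:+1/87091200 = 1/87091200
3j²(8 1 7; 3 -1 -2) = Δ·Π!·Σ² = 11/408  (sign -1)
combine: 4πI² = 765·8/255·11/408 = 11/17
take √, sign -1: I = -0.22691696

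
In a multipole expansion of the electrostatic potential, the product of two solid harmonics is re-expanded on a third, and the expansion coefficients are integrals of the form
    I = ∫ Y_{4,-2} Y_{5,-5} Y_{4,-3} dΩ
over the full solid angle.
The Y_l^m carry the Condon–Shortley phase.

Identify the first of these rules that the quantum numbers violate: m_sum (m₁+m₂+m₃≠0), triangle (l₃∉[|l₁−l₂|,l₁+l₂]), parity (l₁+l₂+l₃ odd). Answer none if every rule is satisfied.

Σmᵢ = -10  ✗
l₃∈[|l₁−l₂|,l₁+l₂]=[1,9], have l₃=4
Σlᵢ = 13 ⇒ odd

m_sum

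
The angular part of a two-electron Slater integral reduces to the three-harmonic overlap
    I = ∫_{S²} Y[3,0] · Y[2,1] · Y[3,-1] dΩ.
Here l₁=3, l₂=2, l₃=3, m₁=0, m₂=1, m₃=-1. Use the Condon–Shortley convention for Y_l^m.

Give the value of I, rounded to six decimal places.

-0.059471

Checks pass: Σm=0; 8 even; l₃=3∈[1,5].
(2·3+1)(2·2+1)(2·3+1) = 245
Δ: 2! 4! 2! / 9! → 1/3780
sum: t=0:+1/24 t=1:−1/4 t=2:+1/24 = -1/6
3j²(3 2 3; 0 0 0) = Δ·Π!·Σ² = 4/105  (sign +1)
sum: t=1:−1/8 t=2:+1/12 = -1/24
3j²(3 2 3; 0 1 -1) = Δ·Π!·Σ² = 1/210  (sign -1)
combine: 4πI² = 245·4/105·1/210 = 2/45
take √, sign -1: I = -0.05947080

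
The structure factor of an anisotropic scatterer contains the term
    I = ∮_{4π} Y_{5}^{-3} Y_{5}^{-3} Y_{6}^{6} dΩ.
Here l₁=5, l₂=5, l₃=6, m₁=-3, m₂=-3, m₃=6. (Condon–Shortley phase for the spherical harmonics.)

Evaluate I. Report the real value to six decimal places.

0.186530

Checks pass: Σm=0; 16 even; l₃=6∈[0,10].
(2·5+1)(2·5+1)(2·6+1) = 1573
Δ: 4! 6! 6! / 17! → 1/28588560
sum: t=0:+1/345600 t=1:−1/13824 t=2:+1/5184 t=3:−1/13824 t=4:+1/345600 = 7/129600
3j²(5 5 6; 0 0 0) = Δ·Π!·Σ² = 80/7293  (sign +1)
sum: t=2:+1/2073600 = 1/2073600
3j²(5 5 6; -3 -3 6) = Δ·Π!·Σ² = 28/1105  (sign +1)
combine: 4πI² = 1573·80/7293·28/1105 = 4928/11271
take √, sign +1: I = 0.18653022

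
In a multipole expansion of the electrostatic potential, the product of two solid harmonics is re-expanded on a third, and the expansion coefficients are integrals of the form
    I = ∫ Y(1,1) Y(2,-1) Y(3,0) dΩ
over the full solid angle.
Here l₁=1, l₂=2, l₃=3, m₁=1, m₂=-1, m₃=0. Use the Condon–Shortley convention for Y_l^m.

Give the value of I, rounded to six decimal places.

0.143048

Checks pass: Σm=0; 6 even; l₃=3∈[1,3].
(2·1+1)(2·2+1)(2·3+1) = 105
Δ: 0! 2! 4! / 7! → 1/105
sum: t=0:+1/4 = 1/4
3j²(1 2 3; 0 0 0) = Δ·Π!·Σ² = 3/35  (sign -1)
sum: t=0:+1/12 = 1/12
3j²(1 2 3; 1 -1 0) = Δ·Π!·Σ² = 1/35  (sign -1)
combine: 4πI² = 105·3/35·1/35 = 9/35
take √, sign +1: I = 0.14304817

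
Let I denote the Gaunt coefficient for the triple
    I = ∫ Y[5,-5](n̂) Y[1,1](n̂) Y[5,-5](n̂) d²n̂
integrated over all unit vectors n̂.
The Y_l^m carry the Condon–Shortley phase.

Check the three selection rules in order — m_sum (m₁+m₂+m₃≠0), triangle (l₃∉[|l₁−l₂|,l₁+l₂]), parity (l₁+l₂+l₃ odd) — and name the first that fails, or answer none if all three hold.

m_sum

Σmᵢ = -9  ✗
l₃∈[|l₁−l₂|,l₁+l₂]=[4,6], have l₃=5
Σlᵢ = 11 ⇒ odd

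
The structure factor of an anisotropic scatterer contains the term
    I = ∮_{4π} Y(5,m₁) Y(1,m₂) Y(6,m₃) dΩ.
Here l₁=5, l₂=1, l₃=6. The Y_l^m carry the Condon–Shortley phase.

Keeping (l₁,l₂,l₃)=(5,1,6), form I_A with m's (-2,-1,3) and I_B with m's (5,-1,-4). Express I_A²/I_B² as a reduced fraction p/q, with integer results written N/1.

Same 5,1,6: normalisation and zero-m 3j drop out of the ratio.
A: Δ: 0! 10! 2! / 13! → 1/858; sum: t=0:+1/60480 = 1/60480; 3j²(5 1 6; -2 -1 3) = Δ·Π!·Σ² = 6/143  (sign -1)
B: Δ: 0! 10! 2! / 13! → 1/858; sum: t=0:+1/7257600 = 1/7257600; 3j²(5 1 6; 5 -1 -4) = Δ·Π!·Σ² = 1/858  (sign +1)
I_A²/I_B² = (6/143)/(1/858) = 36/1

36/1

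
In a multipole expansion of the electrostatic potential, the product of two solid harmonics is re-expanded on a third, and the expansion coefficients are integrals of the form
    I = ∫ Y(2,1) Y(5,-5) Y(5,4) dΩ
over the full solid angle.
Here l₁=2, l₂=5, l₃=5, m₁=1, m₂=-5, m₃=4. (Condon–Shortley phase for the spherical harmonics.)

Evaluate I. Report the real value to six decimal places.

-0.187924

m-sum 0 ✓  L=12 even ✓  3≤5≤7 ✓
Π(2lᵢ+1) = 5×11×11 = 605
triangle coeff Δ(2,5,5) = 1/38610
Σ_t [0,2]: t=0:+1/2880 t=1:−1/576 t=2:+1/2880 = -1/960
(3j)²=10/429 [(2 5 5; 0 0 0)], sign=+1
Σ_t [0,0]: t=0:+1/80640 = 1/80640
(3j)²=9/286 [(2 5 5; 1 -5 4)], sign=-1
⇒ 4πI² = 75/169
I = (-1)√(75/169/(4π)) = -0.18792404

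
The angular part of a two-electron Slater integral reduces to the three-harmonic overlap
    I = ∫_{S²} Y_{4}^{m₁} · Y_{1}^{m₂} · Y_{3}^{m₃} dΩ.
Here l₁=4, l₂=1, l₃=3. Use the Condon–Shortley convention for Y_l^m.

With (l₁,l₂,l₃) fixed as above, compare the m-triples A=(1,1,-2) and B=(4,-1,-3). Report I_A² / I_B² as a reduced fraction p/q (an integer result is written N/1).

3/28

l's match ⇒ only the (l;m) 3-j factors differ between A and B.
A: triangle coeff Δ(4,1,3) = 1/252; Σ_t [2,2]: t=2:+1/240 = 1/240; (3j)²=1/84 [(4 1 3; 1 1 -2)], sign=-1
B: triangle coeff Δ(4,1,3) = 1/252; Σ_t [0,0]: t=0:+1/1440 = 1/1440; (3j)²=1/9 [(4 1 3; 4 -1 -3)], sign=+1
I_A²/I_B² = (1/84)/(1/9) = 3/28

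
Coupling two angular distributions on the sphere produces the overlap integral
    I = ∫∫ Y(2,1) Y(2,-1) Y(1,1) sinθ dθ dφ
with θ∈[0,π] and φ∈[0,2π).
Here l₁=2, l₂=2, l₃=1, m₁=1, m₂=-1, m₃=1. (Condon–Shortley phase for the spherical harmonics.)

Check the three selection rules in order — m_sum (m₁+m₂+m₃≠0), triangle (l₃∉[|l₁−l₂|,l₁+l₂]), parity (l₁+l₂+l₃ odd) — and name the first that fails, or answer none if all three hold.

m_sum

azimuthal sum: 1 − 1 + 1 = 1  ✗
0 ≤ 1 ≤ 4 (triangle on l)
L = 2 + 2 + 1 = 5 (odd)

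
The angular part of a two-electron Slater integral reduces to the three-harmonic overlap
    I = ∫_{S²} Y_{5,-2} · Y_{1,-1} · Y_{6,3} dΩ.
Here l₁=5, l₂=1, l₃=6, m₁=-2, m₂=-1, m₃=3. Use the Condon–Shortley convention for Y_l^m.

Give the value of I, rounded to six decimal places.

-0.245154

m-sum 0 ✓  L=12 even ✓  4≤6≤6 ✓
Π(2lᵢ+1) = 11×3×13 = 429
triangle coeff Δ(5,1,6) = 1/858
Σ_t [0,0]: t=0:+1/14400 = 1/14400
(3j)²=6/143 [(5 1 6; 0 0 0)], sign=+1
Σ_t [0,0]: t=0:+1/60480 = 1/60480
(3j)²=6/143 [(5 1 6; -2 -1 3)], sign=-1
⇒ 4πI² = 108/143
I = (-1)√(108/143/(4π)) = -0.24515397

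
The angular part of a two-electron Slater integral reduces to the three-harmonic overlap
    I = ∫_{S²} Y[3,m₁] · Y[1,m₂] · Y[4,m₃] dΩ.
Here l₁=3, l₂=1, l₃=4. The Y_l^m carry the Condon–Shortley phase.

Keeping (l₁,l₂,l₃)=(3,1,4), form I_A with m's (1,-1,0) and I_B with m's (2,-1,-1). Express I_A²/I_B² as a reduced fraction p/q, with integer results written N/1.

l's match ⇒ only the (l;m) 3-j factors differ between A and B.
A: triangle coeff Δ(3,1,4) = 1/252; Σ_t [0,0]: t=0:+1/96 = 1/96; (3j)²=1/42 [(3 1 4; 1 -1 0)], sign=+1
B: triangle coeff Δ(3,1,4) = 1/252; Σ_t [0,0]: t=0:+1/240 = 1/240; (3j)²=1/84 [(3 1 4; 2 -1 -1)], sign=-1
I_A²/I_B² = (1/42)/(1/84) = 2/1

2/1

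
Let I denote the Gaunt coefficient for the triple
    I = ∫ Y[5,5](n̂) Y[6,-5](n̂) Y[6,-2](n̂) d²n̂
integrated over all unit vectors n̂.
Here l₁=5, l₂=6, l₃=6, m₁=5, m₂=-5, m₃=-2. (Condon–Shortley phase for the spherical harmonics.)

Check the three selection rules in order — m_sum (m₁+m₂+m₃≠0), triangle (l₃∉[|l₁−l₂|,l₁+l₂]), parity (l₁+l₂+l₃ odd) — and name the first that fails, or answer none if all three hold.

Σmᵢ = -2  ✗
l₃∈[|l₁−l₂|,l₁+l₂]=[1,11], have l₃=6
Σlᵢ = 17 ⇒ odd

m_sum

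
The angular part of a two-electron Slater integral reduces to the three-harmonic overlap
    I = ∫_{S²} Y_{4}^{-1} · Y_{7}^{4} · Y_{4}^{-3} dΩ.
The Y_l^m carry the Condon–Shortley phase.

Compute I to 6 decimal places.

0.000000

l₁+l₂+l₃=15 is odd: 3j(l;000)=0 ⇒ I=0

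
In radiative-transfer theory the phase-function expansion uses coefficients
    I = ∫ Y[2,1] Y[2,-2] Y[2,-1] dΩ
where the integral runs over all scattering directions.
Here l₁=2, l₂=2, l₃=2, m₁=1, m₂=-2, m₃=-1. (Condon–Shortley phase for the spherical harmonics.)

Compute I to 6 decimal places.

m-sum = 1 − 2 − 1 = -2 ≠ 0 ⇒ I = 0

0.000000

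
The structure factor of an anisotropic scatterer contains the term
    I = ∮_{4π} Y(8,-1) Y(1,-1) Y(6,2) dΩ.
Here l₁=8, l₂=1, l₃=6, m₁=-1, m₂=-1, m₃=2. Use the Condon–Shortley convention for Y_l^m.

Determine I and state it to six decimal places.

|8−1|≤6≤8+1 violated ⇒ I = 0

0.000000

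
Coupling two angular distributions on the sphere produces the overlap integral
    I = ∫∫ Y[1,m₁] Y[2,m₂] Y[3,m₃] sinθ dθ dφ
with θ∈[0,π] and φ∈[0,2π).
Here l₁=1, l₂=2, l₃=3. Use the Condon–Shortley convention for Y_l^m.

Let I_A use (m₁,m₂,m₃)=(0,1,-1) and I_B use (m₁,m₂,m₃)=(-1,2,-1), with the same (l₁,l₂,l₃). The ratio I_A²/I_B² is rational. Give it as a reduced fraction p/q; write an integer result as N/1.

Shared (l₁,l₂,l₃)=(1,2,3): N and (l;000)² cancel in I_A²/I_B².
A: Δ = 0!·2!·4!/7! = 1/105; Racah Σ t=0..0: t=0:+1/6 = 1/6; ⇒ 3j(1 2 3; 0 1 -1)² = 8/105, sgn +1
B: Δ = 0!·2!·4!/7! = 1/105; Racah Σ t=0..0: t=0:+1/48 = 1/48; ⇒ 3j(1 2 3; -1 2 -1)² = 1/105, sgn +1
I_A²/I_B² = (8/105)/(1/105) = 8/1

8/1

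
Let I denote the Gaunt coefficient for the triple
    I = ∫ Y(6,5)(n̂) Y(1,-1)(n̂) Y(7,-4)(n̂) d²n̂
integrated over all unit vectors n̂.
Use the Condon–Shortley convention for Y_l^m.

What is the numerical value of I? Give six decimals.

0.060604

Checks pass: Σm=0; 14 even; l₃=7∈[5,7].
(2·6+1)(2·1+1)(2·7+1) = 585
Δ: 0! 12! 2! / 15! → 1/1365
sum: t=0:+1/518400 = 1/518400
3j²(6 1 7; 0 0 0) = Δ·Π!·Σ² = 7/195  (sign -1)
sum: t=0:+1/79833600 = 1/79833600
3j²(6 1 7; 5 -1 -4) = Δ·Π!·Σ² = 1/455  (sign -1)
combine: 4πI² = 585·7/195·1/455 = 3/65
take √, sign +1: I = 0.06060368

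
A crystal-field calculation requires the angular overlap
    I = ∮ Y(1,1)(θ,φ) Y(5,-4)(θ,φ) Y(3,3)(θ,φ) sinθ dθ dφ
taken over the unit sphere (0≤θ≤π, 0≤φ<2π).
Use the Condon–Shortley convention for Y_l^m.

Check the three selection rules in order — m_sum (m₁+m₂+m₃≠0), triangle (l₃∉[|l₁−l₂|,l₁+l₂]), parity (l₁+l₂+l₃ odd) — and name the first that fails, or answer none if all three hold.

triangle

azimuthal sum: 1 − 4 + 3 = 0  ✓
4 ≤ 3 ≤ 6 (triangle on l)  ✗
L = 1 + 5 + 3 = 9 (odd)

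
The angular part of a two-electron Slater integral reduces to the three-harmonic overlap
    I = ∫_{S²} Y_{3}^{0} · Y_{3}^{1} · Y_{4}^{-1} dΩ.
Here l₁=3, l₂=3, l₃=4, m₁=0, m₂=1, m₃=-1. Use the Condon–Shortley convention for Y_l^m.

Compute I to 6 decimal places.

-0.099323

m-sum 0 ✓  L=10 even ✓  0≤4≤6 ✓
Π(2lᵢ+1) = 7×7×9 = 441
triangle coeff Δ(3,3,4) = 1/34650
Σ_t [0,2]: t=0:+1/72 t=1:−1/16 t=2:+1/72 = -5/144
(3j)²=2/77 [(3 3 4; 0 0 0)], sign=-1
Σ_t [0,2]: t=0:+1/288 t=1:−1/24 t=2:+1/48 = -5/288
(3j)²=5/462 [(3 3 4; 0 1 -1)], sign=+1
⇒ 4πI² = 15/121
I = (-1)√(15/121/(4π)) = -0.09932258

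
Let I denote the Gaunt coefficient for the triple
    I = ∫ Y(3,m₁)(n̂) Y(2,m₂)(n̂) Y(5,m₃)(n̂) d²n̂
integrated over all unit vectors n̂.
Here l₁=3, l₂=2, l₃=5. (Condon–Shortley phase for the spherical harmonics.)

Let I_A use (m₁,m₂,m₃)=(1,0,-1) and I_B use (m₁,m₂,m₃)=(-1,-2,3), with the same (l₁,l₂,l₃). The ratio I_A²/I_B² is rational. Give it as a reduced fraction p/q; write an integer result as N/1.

9/7

l's match ⇒ only the (l;m) 3-j factors differ between A and B.
A: triangle coeff Δ(3,2,5) = 1/2310; Σ_t [0,0]: t=0:+1/192 = 1/192; (3j)²=3/77 [(3 2 5; 1 0 -1)], sign=+1
B: triangle coeff Δ(3,2,5) = 1/2310; Σ_t [0,0]: t=0:+1/1152 = 1/1152; (3j)²=1/33 [(3 2 5; -1 -2 3)], sign=+1
I_A²/I_B² = (3/77)/(1/33) = 9/7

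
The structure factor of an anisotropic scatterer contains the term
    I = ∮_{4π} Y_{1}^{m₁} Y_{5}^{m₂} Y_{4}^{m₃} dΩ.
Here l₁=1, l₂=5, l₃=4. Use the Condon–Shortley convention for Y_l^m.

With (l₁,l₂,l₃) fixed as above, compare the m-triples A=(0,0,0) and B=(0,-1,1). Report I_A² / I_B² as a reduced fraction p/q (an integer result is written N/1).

Same 1,5,4: normalisation and zero-m 3j drop out of the ratio.
A: Δ: 2! 0! 8! / 11! → 1/495; sum: t=1:−1/576 = -1/576; 3j²(1 5 4; 0 0 0) = Δ·Π!·Σ² = 5/99  (sign -1)
B: Δ: 2! 0! 8! / 11! → 1/495; sum: t=1:−1/720 = -1/720; 3j²(1 5 4; 0 -1 1) = Δ·Π!·Σ² = 8/165  (sign +1)
I_A²/I_B² = (5/99)/(8/165) = 25/24

25/24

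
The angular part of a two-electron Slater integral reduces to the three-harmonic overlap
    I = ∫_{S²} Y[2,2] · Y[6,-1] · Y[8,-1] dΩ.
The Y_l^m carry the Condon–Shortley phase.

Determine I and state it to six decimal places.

Rules hold: Σm=0, L=16 even, 4≤8≤8.
N = 5·13·17 = 1105
Δ = 0!·4!·12!/17! = 1/30940
Racah Σ t=0..0: t=0:+1/2073600 = 1/2073600
⇒ 3j(2 6 8; 0 0 0)² = 28/1105, sgn +1
Racah Σ t=0..0: t=0:+1/14515200 = 1/14515200
⇒ 3j(2 6 8; 2 -1 -1)² = 9/2210, sgn -1
4πI² = N·(3j₀)²·(3jₘ)² = 126/1105
I = -1·√(0.114027/4π) = -0.09525750

-0.095258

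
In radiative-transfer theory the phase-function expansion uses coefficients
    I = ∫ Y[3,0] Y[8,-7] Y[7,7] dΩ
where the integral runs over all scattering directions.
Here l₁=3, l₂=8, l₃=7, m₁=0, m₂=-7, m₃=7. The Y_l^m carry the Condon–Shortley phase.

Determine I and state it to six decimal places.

0.200072

m-sum 0 ✓  L=18 even ✓  5≤7≤11 ✓
Π(2lᵢ+1) = 7×17×15 = 1785
triangle coeff Δ(3,8,7) = 1/5290740
Σ_t [1,3]: t=1:−1/7257600 t=2:+1/2073600 t=3:−1/7257600 = 1/4838400
(3j)²=252/20995 [(3 8 7; 0 0 0)], sign=-1
Σ_t [1,1]: t=1:−1/5748019200 = -1/5748019200
(3j)²=91/3876 [(3 8 7; 0 -7 7)], sign=-1
⇒ 4πI² = 3087/6137
I = (+1)√(3087/6137/(4π)) = 0.20007154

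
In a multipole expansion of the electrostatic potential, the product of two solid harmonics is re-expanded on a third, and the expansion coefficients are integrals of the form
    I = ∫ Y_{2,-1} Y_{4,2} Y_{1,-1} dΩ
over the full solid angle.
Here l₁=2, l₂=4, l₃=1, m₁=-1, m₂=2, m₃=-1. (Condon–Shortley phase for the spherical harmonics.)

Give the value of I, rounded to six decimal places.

|2−4|≤1≤2+4 violated ⇒ I = 0

0.000000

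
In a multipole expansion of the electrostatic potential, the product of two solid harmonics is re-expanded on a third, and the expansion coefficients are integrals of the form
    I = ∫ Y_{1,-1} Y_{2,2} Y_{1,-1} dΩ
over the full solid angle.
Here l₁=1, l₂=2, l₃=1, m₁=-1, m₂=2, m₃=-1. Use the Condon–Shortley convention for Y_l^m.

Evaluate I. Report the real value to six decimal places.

Rules hold: Σm=0, L=4 even, 1≤1≤3.
N = 3·5·3 = 45
Δ = 2!·0!·2!/5! = 1/30
Racah Σ t=1..1: t=1:−1/1 = -1/1
⇒ 3j(1 2 1; 0 0 0)² = 2/15, sgn +1
Racah Σ t=2..2: t=2:+1/4 = 1/4
⇒ 3j(1 2 1; -1 2 -1)² = 1/5, sgn +1
4πI² = N·(3j₀)²·(3jₘ)² = 6/5
I = +1·√(1.2/4π) = 0.30901936

0.309019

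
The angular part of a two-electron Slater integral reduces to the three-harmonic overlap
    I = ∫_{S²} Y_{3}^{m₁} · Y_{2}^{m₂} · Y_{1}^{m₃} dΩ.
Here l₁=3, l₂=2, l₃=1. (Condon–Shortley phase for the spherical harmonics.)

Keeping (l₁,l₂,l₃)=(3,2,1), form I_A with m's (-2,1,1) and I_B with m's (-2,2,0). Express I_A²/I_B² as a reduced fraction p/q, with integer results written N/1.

l's match ⇒ only the (l;m) 3-j factors differ between A and B.
A: triangle coeff Δ(3,2,1) = 1/105; Σ_t [3,3]: t=3:−1/12 = -1/12; (3j)²=2/21 [(3 2 1; -2 1 1)], sign=-1
B: triangle coeff Δ(3,2,1) = 1/105; Σ_t [4,4]: t=4:+1/24 = 1/24; (3j)²=1/21 [(3 2 1; -2 2 0)], sign=-1
I_A²/I_B² = (2/21)/(1/21) = 2/1

2/1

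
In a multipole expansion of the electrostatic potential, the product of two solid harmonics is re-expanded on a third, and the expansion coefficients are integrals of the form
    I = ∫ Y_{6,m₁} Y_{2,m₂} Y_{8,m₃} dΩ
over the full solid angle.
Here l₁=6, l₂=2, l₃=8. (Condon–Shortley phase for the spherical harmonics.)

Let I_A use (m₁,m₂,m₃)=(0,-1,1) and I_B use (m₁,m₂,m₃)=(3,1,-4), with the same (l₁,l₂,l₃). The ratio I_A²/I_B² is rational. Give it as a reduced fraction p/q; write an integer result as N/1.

147/220

Shared (l₁,l₂,l₃)=(6,2,8): N and (l;000)² cancel in I_A²/I_B².
A: Δ = 0!·12!·4!/17! = 1/30940; Racah Σ t=0..0: t=0:+1/3110400 = 1/3110400; ⇒ 3j(6 2 8; 0 -1 1)² = 21/1105, sgn -1
B: Δ = 0!·12!·4!/17! = 1/30940; Racah Σ t=0..0: t=0:+1/13063680 = 1/13063680; ⇒ 3j(6 2 8; 3 1 -4)² = 44/1547, sgn +1
I_A²/I_B² = (21/1105)/(44/1547) = 147/220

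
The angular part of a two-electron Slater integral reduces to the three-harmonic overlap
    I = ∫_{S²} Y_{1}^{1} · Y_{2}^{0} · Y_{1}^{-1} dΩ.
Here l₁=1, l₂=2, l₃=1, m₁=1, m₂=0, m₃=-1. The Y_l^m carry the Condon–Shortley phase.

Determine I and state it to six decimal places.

Rules hold: Σm=0, L=4 even, 1≤1≤3.
N = 3·5·3 = 45
Δ = 2!·0!·2!/5! = 1/30
Racah Σ t=1..1: t=1:−1/1 = -1/1
⇒ 3j(1 2 1; 0 0 0)² = 2/15, sgn +1
Racah Σ t=0..0: t=0:+1/4 = 1/4
⇒ 3j(1 2 1; 1 0 -1)² = 1/30, sgn +1
4πI² = N·(3j₀)²·(3jₘ)² = 1/5
I = +1·√(0.2/4π) = 0.12615663

0.126157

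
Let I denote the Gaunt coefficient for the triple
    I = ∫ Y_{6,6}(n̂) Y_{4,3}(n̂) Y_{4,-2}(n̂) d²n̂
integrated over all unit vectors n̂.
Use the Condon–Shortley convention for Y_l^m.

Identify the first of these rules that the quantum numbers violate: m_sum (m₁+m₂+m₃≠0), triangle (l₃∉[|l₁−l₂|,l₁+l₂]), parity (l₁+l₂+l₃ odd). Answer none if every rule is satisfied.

m_sum

Σmᵢ = 7  ✗
l₃∈[|l₁−l₂|,l₁+l₂]=[2,10], have l₃=4
Σlᵢ = 14 ⇒ even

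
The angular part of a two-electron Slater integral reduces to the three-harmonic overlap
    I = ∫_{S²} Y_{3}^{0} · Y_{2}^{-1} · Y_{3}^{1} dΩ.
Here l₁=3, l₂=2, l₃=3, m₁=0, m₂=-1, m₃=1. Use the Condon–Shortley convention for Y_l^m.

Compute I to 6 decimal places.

-0.059471

Checks pass: Σm=0; 8 even; l₃=3∈[1,5].
(2·3+1)(2·2+1)(2·3+1) = 245
Δ: 2! 4! 2! / 9! → 1/3780
sum: t=0:+1/24 t=1:−1/4 t=2:+1/24 = -1/6
3j²(3 2 3; 0 0 0) = Δ·Π!·Σ² = 4/105  (sign +1)
sum: t=0:+1/12 t=1:−1/8 = -1/24
3j²(3 2 3; 0 -1 1) = Δ·Π!·Σ² = 1/210  (sign -1)
combine: 4πI² = 245·4/105·1/210 = 2/45
take √, sign -1: I = -0.05947080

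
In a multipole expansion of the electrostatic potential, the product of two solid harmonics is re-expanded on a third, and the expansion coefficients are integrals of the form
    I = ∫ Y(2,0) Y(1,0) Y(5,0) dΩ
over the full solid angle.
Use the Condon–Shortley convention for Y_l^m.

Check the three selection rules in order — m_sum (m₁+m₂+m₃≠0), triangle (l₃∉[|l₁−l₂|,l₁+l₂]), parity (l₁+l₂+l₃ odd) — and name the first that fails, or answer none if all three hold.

triangle

azimuthal sum: 0 + 0 + 0 = 0  ✓
1 ≤ 5 ≤ 3 (triangle on l)  ✗
L = 2 + 1 + 5 = 8 (even)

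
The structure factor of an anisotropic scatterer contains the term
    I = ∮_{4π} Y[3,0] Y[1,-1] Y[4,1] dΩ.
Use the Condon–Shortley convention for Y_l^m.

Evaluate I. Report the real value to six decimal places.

m-sum 0 ✓  L=8 even ✓  2≤4≤4 ✓
Π(2lᵢ+1) = 7×3×9 = 189
triangle coeff Δ(3,1,4) = 1/252
Σ_t [0,0]: t=0:+1/36 = 1/36
(3j)²=4/63 [(3 1 4; 0 0 0)], sign=+1
Σ_t [0,0]: t=0:+1/72 = 1/72
(3j)²=5/126 [(3 1 4; 0 -1 1)], sign=-1
⇒ 4πI² = 10/21
I = (-1)√(10/21/(4π)) = -0.19466390

-0.194664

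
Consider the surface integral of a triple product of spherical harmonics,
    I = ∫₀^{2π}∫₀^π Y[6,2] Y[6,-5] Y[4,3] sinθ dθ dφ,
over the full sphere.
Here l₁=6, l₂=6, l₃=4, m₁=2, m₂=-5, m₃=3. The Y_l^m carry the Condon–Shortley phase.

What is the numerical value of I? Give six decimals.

0.160494

Rules hold: Σm=0, L=16 even, 0≤4≤12.
N = 13·13·9 = 1521
Δ = 8!·4!·4!/17! = 1/15315300
Racah Σ t=2..6: t=2:+1/829440 t=3:−1/25920 t=4:+1/9216 t=5:−1/25920 t=6:+1/829440 = 7/207360
⇒ 3j(6 6 4; 0 0 0)² = 28/2431, sgn +1
Racah Σ t=0..1: t=0:+1/5806080 t=1:−1/725760 = -1/829440
⇒ 3j(6 6 4; 2 -5 3)² = 49/2652, sgn +1
4πI² = N·(3j₀)²·(3jₘ)² = 1029/3179
I = +1·√(0.323687/4π) = 0.16049352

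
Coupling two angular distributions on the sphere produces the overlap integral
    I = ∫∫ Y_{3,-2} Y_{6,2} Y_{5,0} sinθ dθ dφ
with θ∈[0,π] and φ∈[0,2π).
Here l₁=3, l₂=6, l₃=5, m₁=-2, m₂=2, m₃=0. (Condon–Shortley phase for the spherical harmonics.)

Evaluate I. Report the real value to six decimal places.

m-sum 0 ✓  L=14 even ✓  3≤5≤9 ✓
Π(2lᵢ+1) = 7×13×11 = 1001
triangle coeff Δ(3,6,5) = 1/675675
Σ_t [1,3]: t=1:−1/8640 t=2:+1/2304 t=3:−1/8640 = 7/34560
(3j)²=7/429 [(3 6 5; 0 0 0)], sign=-1
Σ_t [3,4]: t=3:−1/8640 t=4:+1/13824 = -1/23040
(3j)²=2/429 [(3 6 5; -2 2 0)], sign=+1
⇒ 4πI² = 98/1287
I = (-1)√(98/1287/(4π)) = -0.07784287

-0.077843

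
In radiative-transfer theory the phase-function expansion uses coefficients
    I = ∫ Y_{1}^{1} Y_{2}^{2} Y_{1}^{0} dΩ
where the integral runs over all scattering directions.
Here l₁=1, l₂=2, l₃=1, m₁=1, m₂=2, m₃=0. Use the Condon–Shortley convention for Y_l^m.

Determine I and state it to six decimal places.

0.000000

m-sum = 1 + 2 + 0 = 3 ≠ 0 ⇒ I = 0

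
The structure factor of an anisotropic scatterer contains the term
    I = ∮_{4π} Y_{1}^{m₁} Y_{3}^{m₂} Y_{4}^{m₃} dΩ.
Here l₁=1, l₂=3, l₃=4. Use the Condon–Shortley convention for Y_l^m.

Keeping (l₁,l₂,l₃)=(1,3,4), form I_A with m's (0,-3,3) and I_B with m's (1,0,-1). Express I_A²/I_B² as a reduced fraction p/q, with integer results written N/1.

7/10

l's match ⇒ only the (l;m) 3-j factors differ between A and B.
A: triangle coeff Δ(1,3,4) = 1/252; Σ_t [0,0]: t=0:+1/720 = 1/720; (3j)²=1/36 [(1 3 4; 0 -3 3)], sign=-1
B: triangle coeff Δ(1,3,4) = 1/252; Σ_t [0,0]: t=0:+1/72 = 1/72; (3j)²=5/126 [(1 3 4; 1 0 -1)], sign=-1
I_A²/I_B² = (1/36)/(5/126) = 7/10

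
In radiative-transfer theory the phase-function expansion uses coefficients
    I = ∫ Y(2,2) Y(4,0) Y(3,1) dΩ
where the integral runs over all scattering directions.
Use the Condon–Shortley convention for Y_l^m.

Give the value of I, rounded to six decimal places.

0.000000

2 + 0 + 1 = 3 ≠ 0: azimuthal integral kills it; I = 0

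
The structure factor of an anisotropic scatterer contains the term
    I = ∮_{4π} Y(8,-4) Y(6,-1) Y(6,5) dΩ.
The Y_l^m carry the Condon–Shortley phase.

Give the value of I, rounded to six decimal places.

m-sum 0 ✓  L=20 even ✓  2≤6≤14 ✓
Π(2lᵢ+1) = 17×13×13 = 2873
triangle coeff Δ(8,6,6) = 1/1309458150
Σ_t [2,6]: t=2:+1/49766400 t=3:−1/3110400 t=4:+1/1327104 t=5:−1/3110400 t=6:+1/49766400 = 1/6635520
(3j)²=350/46189 [(8 6 6; 0 0 0)], sign=+1
Σ_t [4,5]: t=4:+1/139345920 t=5:−1/87091200 = -1/232243200
(3j)²=33/8398 [(8 6 6; -4 -1 5)], sign=+1
⇒ 4πI² = 525/6137
I = (+1)√(525/6137/(4π)) = 0.08250811

0.082508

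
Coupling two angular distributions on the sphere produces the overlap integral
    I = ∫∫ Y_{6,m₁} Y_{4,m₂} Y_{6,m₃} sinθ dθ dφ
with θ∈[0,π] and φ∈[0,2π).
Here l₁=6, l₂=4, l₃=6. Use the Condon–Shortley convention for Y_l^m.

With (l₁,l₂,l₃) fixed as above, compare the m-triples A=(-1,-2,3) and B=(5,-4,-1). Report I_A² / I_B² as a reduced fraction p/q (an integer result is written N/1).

Same 6,4,6: normalisation and zero-m 3j drop out of the ratio.
A: Δ: 4! 8! 4! / 17! → 1/15315300; sum: t=0:+1/483840 t=1:−1/51840 t=2:+1/69120 = -1/362880; 3j²(6 4 6; -1 -2 3) = Δ·Π!·Σ² = 16/17017  (sign +1)
B: Δ: 4! 8! 4! / 17! → 1/15315300; sum: t=0:+1/2903040 = 1/2903040; 3j²(6 4 6; 5 -4 -1) = Δ·Π!·Σ² = 5/663  (sign -1)
I_A²/I_B² = (16/17017)/(5/663) = 48/385

48/385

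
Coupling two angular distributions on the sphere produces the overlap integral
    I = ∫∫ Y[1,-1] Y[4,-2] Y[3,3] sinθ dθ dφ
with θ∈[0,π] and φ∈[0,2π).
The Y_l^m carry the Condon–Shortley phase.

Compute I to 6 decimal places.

0.061558

Checks pass: Σm=0; 8 even; l₃=3∈[3,5].
(2·1+1)(2·4+1)(2·3+1) = 189
Δ: 2! 0! 6! / 9! → 1/252
sum: t=1:−1/36 = -1/36
3j²(1 4 3; 0 0 0) = Δ·Π!·Σ² = 4/63  (sign +1)
sum: t=2:+1/1440 = 1/1440
3j²(1 4 3; -1 -2 3) = Δ·Π!·Σ² = 1/252  (sign +1)
combine: 4πI² = 189·4/63·1/252 = 1/21
take √, sign +1: I = 0.06155813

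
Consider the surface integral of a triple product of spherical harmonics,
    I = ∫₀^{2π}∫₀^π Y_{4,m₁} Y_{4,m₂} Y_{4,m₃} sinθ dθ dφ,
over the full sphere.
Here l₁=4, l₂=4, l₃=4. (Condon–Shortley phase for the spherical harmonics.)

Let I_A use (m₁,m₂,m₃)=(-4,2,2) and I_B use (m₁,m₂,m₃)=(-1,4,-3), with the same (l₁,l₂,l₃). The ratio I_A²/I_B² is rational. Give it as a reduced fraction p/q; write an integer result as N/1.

9/7

l's match ⇒ only the (l;m) 3-j factors differ between A and B.
A: triangle coeff Δ(4,4,4) = 1/450450; Σ_t [4,4]: t=4:+1/2304 = 1/2304; (3j)²=5/143 [(4 4 4; -4 2 2)], sign=+1
B: triangle coeff Δ(4,4,4) = 1/450450; Σ_t [4,4]: t=4:+1/3456 = 1/3456; (3j)²=35/1287 [(4 4 4; -1 4 -3)], sign=-1
I_A²/I_B² = (5/143)/(35/1287) = 9/7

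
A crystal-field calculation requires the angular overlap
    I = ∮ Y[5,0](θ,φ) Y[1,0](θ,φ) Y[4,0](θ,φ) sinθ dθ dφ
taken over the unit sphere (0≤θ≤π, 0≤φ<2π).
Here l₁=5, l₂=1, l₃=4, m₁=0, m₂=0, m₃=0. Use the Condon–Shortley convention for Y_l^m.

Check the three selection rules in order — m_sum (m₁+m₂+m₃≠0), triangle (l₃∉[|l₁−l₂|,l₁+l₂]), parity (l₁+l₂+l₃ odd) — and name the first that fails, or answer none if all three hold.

m₁+m₂+m₃ = 0 + 0 + 0 = 0  ✓
triangle: |5−1|=4 ≤ l₃=4 ≤ 5+1=6  ✓
parity: l₁+l₂+l₃ = 10 is even  ✓

none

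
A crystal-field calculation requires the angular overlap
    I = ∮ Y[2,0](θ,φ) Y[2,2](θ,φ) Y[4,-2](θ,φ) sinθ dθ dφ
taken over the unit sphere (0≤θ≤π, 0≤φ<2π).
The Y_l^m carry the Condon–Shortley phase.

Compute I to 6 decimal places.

m-sum 0 ✓  L=8 even ✓  0≤4≤4 ✓
Π(2lᵢ+1) = 5×5×9 = 225
triangle coeff Δ(2,2,4) = 1/630
Σ_t [0,0]: t=0:+1/16 = 1/16
(3j)²=2/35 [(2 2 4; 0 0 0)], sign=+1
Σ_t [0,0]: t=0:+1/96 = 1/96
(3j)²=1/42 [(2 2 4; 0 2 -2)], sign=+1
⇒ 4πI² = 15/49
I = (+1)√(15/49/(4π)) = 0.15607835

0.156078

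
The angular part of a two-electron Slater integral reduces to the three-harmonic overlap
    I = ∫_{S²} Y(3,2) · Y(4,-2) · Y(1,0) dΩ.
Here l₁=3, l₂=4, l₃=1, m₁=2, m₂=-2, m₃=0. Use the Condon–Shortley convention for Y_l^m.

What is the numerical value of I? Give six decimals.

Rules hold: Σm=0, L=8 even, 1≤1≤7.
N = 7·9·3 = 189
Δ = 6!·0!·2!/9! = 1/252
Racah Σ t=3..3: t=3:−1/36 = -1/36
⇒ 3j(3 4 1; 0 0 0)² = 4/63, sgn +1
Racah Σ t=1..1: t=1:−1/120 = -1/120
⇒ 3j(3 4 1; 2 -2 0)² = 1/21, sgn +1
4πI² = N·(3j₀)²·(3jₘ)² = 4/7
I = +1·√(0.571429/4π) = 0.21324362

0.213244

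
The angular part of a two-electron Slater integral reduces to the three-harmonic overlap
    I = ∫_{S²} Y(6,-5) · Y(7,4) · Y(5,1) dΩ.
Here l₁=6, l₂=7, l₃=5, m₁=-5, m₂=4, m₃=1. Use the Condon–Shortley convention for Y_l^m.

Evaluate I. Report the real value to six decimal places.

0.069574

Checks pass: Σm=0; 18 even; l₃=5∈[1,13].
(2·6+1)(2·7+1)(2·5+1) = 2145
Δ: 8! 4! 6! / 19! → 1/174594420
sum: t=2:+1/4147200 t=3:−1/207360 t=4:+1/82944 t=5:−1/207360 t=6:+1/4147200 = 1/345600
3j²(6 7 5; 0 0 0) = Δ·Π!·Σ² = 420/46189  (sign -1)
sum: t=7:−1/5806080 t=8:+1/8709120 = -1/17418240
3j²(6 7 5; -5 4 1) = Δ·Π!·Σ² = 275/88179  (sign -1)
combine: 4πI² = 2145·420/46189·275/88179 = 82500/1356277
take √, sign +1: I = 0.06957414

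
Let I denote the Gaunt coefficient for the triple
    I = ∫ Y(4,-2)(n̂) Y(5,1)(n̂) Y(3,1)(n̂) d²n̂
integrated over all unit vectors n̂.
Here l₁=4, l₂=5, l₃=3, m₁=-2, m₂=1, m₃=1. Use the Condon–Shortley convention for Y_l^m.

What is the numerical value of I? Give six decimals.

0.106335

m-sum 0 ✓  L=12 even ✓  1≤3≤9 ✓
Π(2lᵢ+1) = 9×11×7 = 693
triangle coeff Δ(4,5,3) = 1/180180
Σ_t [2,4]: t=2:+1/576 t=3:−1/144 t=4:+1/576 = -1/288
(3j)²=20/1001 [(4 5 3; 0 0 0)], sign=+1
Σ_t [4,6]: t=4:+1/384 t=5:−1/720 t=6:+1/34560 = 43/34560
(3j)²=1849/180180 [(4 5 3; -2 1 1)], sign=+1
⇒ 4πI² = 1849/13013
I = (+1)√(1849/13013/(4π)) = 0.10633465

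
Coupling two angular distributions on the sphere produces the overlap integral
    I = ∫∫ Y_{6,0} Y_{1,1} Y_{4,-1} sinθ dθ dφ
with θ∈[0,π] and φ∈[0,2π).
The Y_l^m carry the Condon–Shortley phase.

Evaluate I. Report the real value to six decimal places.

0.000000

l₃=4 ∉ [5,7] — triangle fails ⇒ I = 0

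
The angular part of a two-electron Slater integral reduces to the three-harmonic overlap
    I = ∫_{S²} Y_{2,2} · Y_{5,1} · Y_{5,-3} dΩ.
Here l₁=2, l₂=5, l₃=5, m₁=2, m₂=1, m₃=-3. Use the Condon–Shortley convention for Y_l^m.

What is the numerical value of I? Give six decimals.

0.171169

m-sum 0 ✓  L=12 even ✓  3≤5≤7 ✓
Π(2lᵢ+1) = 5×11×11 = 605
triangle coeff Δ(2,5,5) = 1/38610
Σ_t [0,2]: t=0:+1/2880 t=1:−1/576 t=2:+1/2880 = -1/960
(3j)²=10/429 [(2 5 5; 0 0 0)], sign=+1
Σ_t [0,0]: t=0:+1/5760 = 1/5760
(3j)²=56/2145 [(2 5 5; 2 1 -3)], sign=+1
⇒ 4πI² = 560/1521
I = (+1)√(560/1521/(4π)) = 0.17116875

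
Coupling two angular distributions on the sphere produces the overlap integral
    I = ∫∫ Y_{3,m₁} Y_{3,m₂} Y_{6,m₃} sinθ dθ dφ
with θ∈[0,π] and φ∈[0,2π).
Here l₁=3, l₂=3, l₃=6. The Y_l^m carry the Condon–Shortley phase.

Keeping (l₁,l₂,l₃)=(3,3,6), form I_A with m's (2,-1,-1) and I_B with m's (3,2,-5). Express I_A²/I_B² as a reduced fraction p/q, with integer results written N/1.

Same 3,3,6: normalisation and zero-m 3j drop out of the ratio.
A: Δ: 0! 6! 6! / 13! → 1/12012; sum: t=0:+1/5760 = 1/5760; 3j²(3 3 6; 2 -1 -1) = Δ·Π!·Σ² = 5/572  (sign -1)
B: Δ: 0! 6! 6! / 13! → 1/12012; sum: t=0:+1/86400 = 1/86400; 3j²(3 3 6; 3 2 -5) = Δ·Π!·Σ² = 1/26  (sign -1)
I_A²/I_B² = (5/572)/(1/26) = 5/22

5/22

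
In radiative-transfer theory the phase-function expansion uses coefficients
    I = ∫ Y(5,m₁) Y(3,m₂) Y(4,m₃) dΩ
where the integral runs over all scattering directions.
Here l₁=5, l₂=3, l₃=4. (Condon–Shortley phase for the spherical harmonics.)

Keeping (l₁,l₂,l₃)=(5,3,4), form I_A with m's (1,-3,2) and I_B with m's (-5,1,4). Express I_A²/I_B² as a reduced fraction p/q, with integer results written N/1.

225/392

l's match ⇒ only the (l;m) 3-j factors differ between A and B.
A: triangle coeff Δ(5,3,4) = 1/180180; Σ_t [0,0]: t=0:+1/2304 = 1/2304; (3j)²=75/4004 [(5 3 4; 1 -3 2)], sign=+1
B: triangle coeff Δ(5,3,4) = 1/180180; Σ_t [4,4]: t=4:+1/34560 = 1/34560; (3j)²=14/429 [(5 3 4; -5 1 4)], sign=+1
I_A²/I_B² = (75/4004)/(14/429) = 225/392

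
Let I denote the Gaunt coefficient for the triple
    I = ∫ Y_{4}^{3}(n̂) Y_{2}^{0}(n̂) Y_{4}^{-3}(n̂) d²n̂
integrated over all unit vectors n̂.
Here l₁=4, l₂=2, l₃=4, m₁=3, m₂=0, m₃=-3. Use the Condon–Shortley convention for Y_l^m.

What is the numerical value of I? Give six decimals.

m-sum 0 ✓  L=10 even ✓  2≤4≤6 ✓
Π(2lᵢ+1) = 9×5×9 = 405
triangle coeff Δ(4,2,4) = 1/13860
Σ_t [0,2]: t=0:+1/192 t=1:−1/36 t=2:+1/192 = -5/288
(3j)²=20/693 [(4 2 4; 0 0 0)], sign=-1
Σ_t [0,1]: t=0:+1/480 t=1:−1/720 = 1/1440
(3j)²=7/1980 [(4 2 4; 3 0 -3)], sign=-1
⇒ 4πI² = 5/121
I = (+1)√(5/121/(4π)) = 0.05734392

0.057344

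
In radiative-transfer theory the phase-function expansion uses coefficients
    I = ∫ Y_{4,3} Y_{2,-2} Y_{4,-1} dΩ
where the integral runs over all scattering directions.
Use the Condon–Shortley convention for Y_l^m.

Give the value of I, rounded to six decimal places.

Rules hold: Σm=0, L=10 even, 2≤4≤6.
N = 9·5·9 = 405
Δ = 2!·6!·2!/11! = 1/13860
Racah Σ t=0..2: t=0:+1/192 t=1:−1/36 t=2:+1/192 = -5/288
⇒ 3j(4 2 4; 0 0 0)² = 20/693, sgn -1
Racah Σ t=0..0: t=0:+1/480 = 1/480
⇒ 3j(4 2 4; 3 -2 -1)² = 3/110, sgn -1
4πI² = N·(3j₀)²·(3jₘ)² = 270/847
I = +1·√(0.318772/4π) = 0.15927046

0.159270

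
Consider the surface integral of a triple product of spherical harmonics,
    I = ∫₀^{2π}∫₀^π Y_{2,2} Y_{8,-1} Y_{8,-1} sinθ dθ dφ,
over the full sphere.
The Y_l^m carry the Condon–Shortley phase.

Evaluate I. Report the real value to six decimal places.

0.195170

m-sum 0 ✓  L=18 even ✓  6≤8≤10 ✓
Π(2lᵢ+1) = 5×17×17 = 1445
triangle coeff Δ(2,8,8) = 1/348840
Σ_t [0,2]: t=0:+1/116121600 t=1:−1/25401600 t=2:+1/116121600 = -1/45158400
(3j)²=24/1615 [(2 8 8; 0 0 0)], sign=-1
Σ_t [0,0]: t=0:+1/101606400 = 1/101606400
(3j)²=36/1615 [(2 8 8; 2 -1 -1)], sign=-1
⇒ 4πI² = 864/1805
I = (+1)√(864/1805/(4π)) = 0.19517012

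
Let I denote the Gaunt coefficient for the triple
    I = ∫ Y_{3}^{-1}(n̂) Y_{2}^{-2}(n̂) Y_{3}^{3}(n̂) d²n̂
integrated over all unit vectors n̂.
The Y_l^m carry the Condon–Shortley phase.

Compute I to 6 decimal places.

0.132981

Rules hold: Σm=0, L=8 even, 1≤3≤5.
N = 7·5·7 = 245
Δ = 2!·4!·2!/9! = 1/3780
Racah Σ t=0..2: t=0:+1/24 t=1:−1/4 t=2:+1/24 = -1/6
⇒ 3j(3 2 3; 0 0 0)² = 4/105, sgn +1
Racah Σ t=0..0: t=0:+1/96 = 1/96
⇒ 3j(3 2 3; -1 -2 3)² = 1/42, sgn +1
4πI² = N·(3j₀)²·(3jₘ)² = 2/9
I = +1·√(0.222222/4π) = 0.13298076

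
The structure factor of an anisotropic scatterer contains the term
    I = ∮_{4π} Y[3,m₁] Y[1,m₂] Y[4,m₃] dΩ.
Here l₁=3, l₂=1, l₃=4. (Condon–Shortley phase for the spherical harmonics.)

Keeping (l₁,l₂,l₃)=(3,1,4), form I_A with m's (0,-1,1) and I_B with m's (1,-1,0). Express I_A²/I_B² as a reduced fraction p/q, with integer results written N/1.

5/3

Shared (l₁,l₂,l₃)=(3,1,4): N and (l;000)² cancel in I_A²/I_B².
A: Δ = 0!·6!·2!/9! = 1/252; Racah Σ t=0..0: t=0:+1/72 = 1/72; ⇒ 3j(3 1 4; 0 -1 1)² = 5/126, sgn -1
B: Δ = 0!·6!·2!/9! = 1/252; Racah Σ t=0..0: t=0:+1/96 = 1/96; ⇒ 3j(3 1 4; 1 -1 0)² = 1/42, sgn +1
I_A²/I_B² = (5/126)/(1/42) = 5/3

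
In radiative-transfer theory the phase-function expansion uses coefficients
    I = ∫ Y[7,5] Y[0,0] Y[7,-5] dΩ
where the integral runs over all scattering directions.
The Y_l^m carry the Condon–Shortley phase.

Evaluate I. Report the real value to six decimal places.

-0.282095

Rules hold: Σm=0, L=14 even, 7≤7≤7.
N = 15·1·15 = 225
Δ = 0!·14!·0!/15! = 1/15
Racah Σ t=0..0: t=0:+1/25401600 = 1/25401600
⇒ 3j(7 0 7; 0 0 0)² = 1/15, sgn -1
Racah Σ t=0..0: t=0:+1/958003200 = 1/958003200
⇒ 3j(7 0 7; 5 0 -5)² = 1/15, sgn +1
4πI² = N·(3j₀)²·(3jₘ)² = 1/1
I = -1·√(1/4π) = -0.28209479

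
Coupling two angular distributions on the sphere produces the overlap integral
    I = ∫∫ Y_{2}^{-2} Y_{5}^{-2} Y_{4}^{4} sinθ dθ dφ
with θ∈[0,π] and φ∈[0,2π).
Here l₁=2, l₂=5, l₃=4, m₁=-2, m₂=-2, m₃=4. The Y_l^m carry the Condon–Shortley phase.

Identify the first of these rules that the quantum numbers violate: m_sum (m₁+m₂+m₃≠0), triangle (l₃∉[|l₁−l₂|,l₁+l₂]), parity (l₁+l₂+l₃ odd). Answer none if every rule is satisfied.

parity

Σmᵢ = 0  ✓
l₃∈[|l₁−l₂|,l₁+l₂]=[3,7], have l₃=4  ✓
Σlᵢ = 11 ⇒ odd  ✗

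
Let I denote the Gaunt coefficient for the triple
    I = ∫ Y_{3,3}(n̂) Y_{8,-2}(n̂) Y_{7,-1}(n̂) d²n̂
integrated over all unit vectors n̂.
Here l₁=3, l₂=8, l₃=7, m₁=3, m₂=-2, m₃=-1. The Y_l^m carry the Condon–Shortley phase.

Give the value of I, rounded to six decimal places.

-0.168590

m-sum 0 ✓  L=18 even ✓  5≤7≤11 ✓
Π(2lᵢ+1) = 7×17×15 = 1785
triangle coeff Δ(3,8,7) = 1/5290740
Σ_t [1,3]: t=1:−1/7257600 t=2:+1/2073600 t=3:−1/7257600 = 1/4838400
(3j)²=252/20995 [(3 8 7; 0 0 0)], sign=-1
Σ_t [0,0]: t=0:+1/24883200 = 1/24883200
(3j)²=70/4199 [(3 8 7; 3 -2 -1)], sign=+1
⇒ 4πI² = 370440/1037153
I = (-1)√(370440/1037153/(4π)) = -0.16859030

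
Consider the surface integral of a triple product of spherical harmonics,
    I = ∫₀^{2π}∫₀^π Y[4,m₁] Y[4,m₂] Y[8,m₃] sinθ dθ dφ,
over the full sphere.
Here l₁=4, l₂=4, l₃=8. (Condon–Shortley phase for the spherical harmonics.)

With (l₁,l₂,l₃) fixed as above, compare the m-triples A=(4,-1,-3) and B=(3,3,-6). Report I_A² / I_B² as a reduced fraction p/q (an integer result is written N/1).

Shared (l₁,l₂,l₃)=(4,4,8): N and (l;000)² cancel in I_A²/I_B².
A: Δ = 0!·8!·8!/17! = 1/218790; Racah Σ t=0..0: t=0:+1/29030400 = 1/29030400; ⇒ 3j(4 4 8; 4 -1 -3)² = 1/1326, sgn -1
B: Δ = 0!·8!·8!/17! = 1/218790; Racah Σ t=0..0: t=0:+1/25401600 = 1/25401600; ⇒ 3j(4 4 8; 3 3 -6)² = 8/255, sgn +1
I_A²/I_B² = (1/1326)/(8/255) = 5/208

5/208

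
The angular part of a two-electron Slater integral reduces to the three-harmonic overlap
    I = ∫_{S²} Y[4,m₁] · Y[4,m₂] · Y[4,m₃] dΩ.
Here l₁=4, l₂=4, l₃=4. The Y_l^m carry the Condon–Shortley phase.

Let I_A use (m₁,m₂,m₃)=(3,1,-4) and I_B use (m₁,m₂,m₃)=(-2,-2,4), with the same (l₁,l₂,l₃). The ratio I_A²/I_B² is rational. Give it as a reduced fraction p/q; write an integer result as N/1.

7/9

Same 4,4,4: normalisation and zero-m 3j drop out of the ratio.
A: Δ: 4! 4! 4! / 13! → 1/450450; sum: t=1:−1/3456 = -1/3456; 3j²(4 4 4; 3 1 -4) = Δ·Π!·Σ² = 35/1287  (sign -1)
B: Δ: 4! 4! 4! / 13! → 1/450450; sum: t=2:+1/2304 = 1/2304; 3j²(4 4 4; -2 -2 4) = Δ·Π!·Σ² = 5/143  (sign +1)
I_A²/I_B² = (35/1287)/(5/143) = 7/9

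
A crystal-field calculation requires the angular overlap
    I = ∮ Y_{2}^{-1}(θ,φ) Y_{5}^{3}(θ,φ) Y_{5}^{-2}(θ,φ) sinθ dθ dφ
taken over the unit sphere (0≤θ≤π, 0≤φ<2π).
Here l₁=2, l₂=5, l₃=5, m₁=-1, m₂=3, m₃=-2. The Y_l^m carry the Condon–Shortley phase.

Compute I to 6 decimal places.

-0.161739

m-sum 0 ✓  L=12 even ✓  3≤5≤7 ✓
Π(2lᵢ+1) = 5×11×11 = 605
triangle coeff Δ(2,5,5) = 1/38610
Σ_t [0,2]: t=0:+1/2880 t=1:−1/576 t=2:+1/2880 = -1/960
(3j)²=10/429 [(2 5 5; 0 0 0)], sign=+1
Σ_t [1,2]: t=1:−1/10080 t=2:+1/2880 = 1/4032
(3j)²=10/429 [(2 5 5; -1 3 -2)], sign=-1
⇒ 4πI² = 500/1521
I = (-1)√(500/1521/(4π)) = -0.16173926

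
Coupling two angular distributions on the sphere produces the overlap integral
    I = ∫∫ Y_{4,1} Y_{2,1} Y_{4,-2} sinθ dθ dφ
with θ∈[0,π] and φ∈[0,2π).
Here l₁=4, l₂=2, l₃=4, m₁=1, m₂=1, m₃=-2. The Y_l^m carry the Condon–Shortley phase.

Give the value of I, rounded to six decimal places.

0.127700

Checks pass: Σm=0; 10 even; l₃=4∈[2,6].
(2·4+1)(2·2+1)(2·4+1) = 405
Δ: 2! 6! 2! / 11! → 1/13860
sum: t=0:+1/192 t=1:−1/36 t=2:+1/192 = -5/288
3j²(4 2 4; 0 0 0) = Δ·Π!·Σ² = 20/693  (sign -1)
sum: t=1:−1/96 t=2:+1/240 = -1/160
3j²(4 2 4; 1 1 -2) = Δ·Π!·Σ² = 27/1540  (sign -1)
combine: 4πI² = 405·20/693·27/1540 = 1215/5929
take √, sign +1: I = 0.12770047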